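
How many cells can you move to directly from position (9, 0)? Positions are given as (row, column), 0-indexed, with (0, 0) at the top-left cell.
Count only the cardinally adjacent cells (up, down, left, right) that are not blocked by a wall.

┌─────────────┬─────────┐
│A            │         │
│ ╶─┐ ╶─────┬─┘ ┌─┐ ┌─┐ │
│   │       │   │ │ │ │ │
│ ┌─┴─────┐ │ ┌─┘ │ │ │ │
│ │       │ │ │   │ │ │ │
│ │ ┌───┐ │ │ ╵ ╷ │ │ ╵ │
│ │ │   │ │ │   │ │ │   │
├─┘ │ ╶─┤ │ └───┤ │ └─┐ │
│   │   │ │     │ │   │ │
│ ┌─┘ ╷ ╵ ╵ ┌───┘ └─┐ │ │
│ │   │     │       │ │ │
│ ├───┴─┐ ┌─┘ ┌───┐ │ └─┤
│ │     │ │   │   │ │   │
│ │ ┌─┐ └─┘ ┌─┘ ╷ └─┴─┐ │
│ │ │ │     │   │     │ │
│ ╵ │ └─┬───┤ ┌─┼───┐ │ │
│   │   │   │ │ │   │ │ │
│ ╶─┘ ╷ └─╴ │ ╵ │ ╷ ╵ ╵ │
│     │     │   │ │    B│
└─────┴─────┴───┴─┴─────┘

Checking passable neighbors of (9, 0):
Neighbors: (8, 0), (9, 1)
Count: 2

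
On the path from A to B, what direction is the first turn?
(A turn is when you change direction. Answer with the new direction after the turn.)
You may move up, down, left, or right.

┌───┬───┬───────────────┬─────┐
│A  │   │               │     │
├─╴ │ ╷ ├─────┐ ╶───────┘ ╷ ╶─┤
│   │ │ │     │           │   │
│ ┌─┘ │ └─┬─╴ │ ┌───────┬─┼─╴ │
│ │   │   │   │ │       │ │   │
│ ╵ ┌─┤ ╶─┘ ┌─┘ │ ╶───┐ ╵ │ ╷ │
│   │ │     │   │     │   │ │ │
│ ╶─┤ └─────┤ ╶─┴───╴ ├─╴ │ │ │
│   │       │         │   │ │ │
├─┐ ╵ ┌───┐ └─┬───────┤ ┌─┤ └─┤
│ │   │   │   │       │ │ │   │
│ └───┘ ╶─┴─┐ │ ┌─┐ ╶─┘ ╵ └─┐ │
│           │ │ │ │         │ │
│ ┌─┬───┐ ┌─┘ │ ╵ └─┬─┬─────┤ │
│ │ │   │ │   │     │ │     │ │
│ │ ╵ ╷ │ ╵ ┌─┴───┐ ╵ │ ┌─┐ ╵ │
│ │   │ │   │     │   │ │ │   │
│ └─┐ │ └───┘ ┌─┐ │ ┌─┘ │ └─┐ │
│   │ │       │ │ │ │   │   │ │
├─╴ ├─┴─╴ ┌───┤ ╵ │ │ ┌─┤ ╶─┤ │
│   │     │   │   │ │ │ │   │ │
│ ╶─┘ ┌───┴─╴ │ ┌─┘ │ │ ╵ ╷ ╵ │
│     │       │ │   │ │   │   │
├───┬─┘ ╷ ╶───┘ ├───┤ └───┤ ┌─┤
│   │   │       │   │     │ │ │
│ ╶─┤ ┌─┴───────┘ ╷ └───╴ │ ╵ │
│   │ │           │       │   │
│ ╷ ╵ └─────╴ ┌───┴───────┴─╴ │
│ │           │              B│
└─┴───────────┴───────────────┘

Directions: right, down, left, down, down, down, right, down, right, up, right, right, right, down, right, down, down, left, down, left, up, up, left, left, left, left, down, down, down, right, down, left, down, right, right, up, right, right, up, right, right, up, right, right, down, down, left, down, down, left, left, left, up, left, down, left, down, down, right, right, right, right, up, right, right, up, right, down, right, right, right, up, left, left, up, up, up, right, up, up, right, right, down, right, down, down, down, left, down, down, right, down
First turn direction: down

Solution:

┌───┬───┬───────────────┬─────┐
│A ↓│   │               │     │
├─╴ │ ╷ ├─────┐ ╶───────┘ ╷ ╶─┤
│↓ ↲│ │ │     │           │   │
│ ┌─┘ │ └─┬─╴ │ ┌───────┬─┼─╴ │
│↓│   │   │   │ │       │ │   │
│ ╵ ┌─┤ ╶─┘ ┌─┘ │ ╶───┐ ╵ │ ╷ │
│↓  │ │     │   │     │   │ │ │
│ ╶─┤ └─────┤ ╶─┴───╴ ├─╴ │ │ │
│↳ ↓│↱ → → ↓│         │   │ │ │
├─┐ ╵ ┌───┐ └─┬───────┤ ┌─┤ └─┤
│ │↳ ↑│   │↳ ↓│       │ │ │   │
│ └───┘ ╶─┴─┐ │ ┌─┐ ╶─┘ ╵ └─┐ │
│↓ ← ← ← ↰  │↓│ │ │         │ │
│ ┌─┬───┐ ┌─┘ │ ╵ └─┬─┬─────┤ │
│↓│ │   │↑│↓ ↲│     │ │↱ → ↓│ │
│ │ ╵ ╷ │ ╵ ┌─┴───┐ ╵ │ ┌─┐ ╵ │
│↓│   │ │↑ ↲│↱ → ↓│   │↑│ │↳ ↓│
│ └─┐ │ └───┘ ┌─┐ │ ┌─┘ │ └─┐ │
│↳ ↓│ │  ↱ → ↑│ │↓│ │↱ ↑│   │↓│
├─╴ ├─┴─╴ ┌───┤ ╵ │ │ ┌─┤ ╶─┤ │
│↓ ↲│↱ → ↑│   │↓ ↲│ │↑│ │   │↓│
│ ╶─┘ ┌───┴─╴ │ ┌─┘ │ │ ╵ ╷ ╵ │
│↳ → ↑│↓ ↰    │↓│   │↑│   │↓ ↲│
├───┬─┘ ╷ ╶───┘ ├───┤ └───┤ ┌─┤
│   │↓ ↲│↑ ← ← ↲│↱ ↓│↑ ← ↰│↓│ │
│ ╶─┤ ┌─┴───────┘ ╷ └───╴ │ ╵ │
│   │↓│      ↱ → ↑│↳ → → ↑│↳ ↓│
│ ╷ ╵ └─────╴ ┌───┴───────┴─╴ │
│ │  ↳ → → → ↑│              B│
└─┴───────────┴───────────────┘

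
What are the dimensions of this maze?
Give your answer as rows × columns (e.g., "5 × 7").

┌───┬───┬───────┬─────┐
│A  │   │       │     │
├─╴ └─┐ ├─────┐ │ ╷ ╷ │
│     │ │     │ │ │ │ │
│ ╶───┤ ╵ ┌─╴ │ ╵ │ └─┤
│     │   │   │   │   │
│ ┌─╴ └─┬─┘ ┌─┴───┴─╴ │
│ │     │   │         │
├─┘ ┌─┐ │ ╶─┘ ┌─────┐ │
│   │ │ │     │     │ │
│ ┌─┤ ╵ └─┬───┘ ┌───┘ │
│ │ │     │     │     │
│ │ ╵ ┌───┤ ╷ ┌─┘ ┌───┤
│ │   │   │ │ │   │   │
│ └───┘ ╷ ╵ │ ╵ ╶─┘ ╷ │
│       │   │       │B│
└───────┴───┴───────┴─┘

Counting the maze dimensions:
Rows (vertical): 8
Columns (horizontal): 11
Dimensions: 8 × 11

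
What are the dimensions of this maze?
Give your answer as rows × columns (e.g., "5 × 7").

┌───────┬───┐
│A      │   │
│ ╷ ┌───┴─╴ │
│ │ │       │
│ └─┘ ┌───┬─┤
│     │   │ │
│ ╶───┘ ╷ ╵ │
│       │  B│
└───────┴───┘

Counting the maze dimensions:
Rows (vertical): 4
Columns (horizontal): 6
Dimensions: 4 × 6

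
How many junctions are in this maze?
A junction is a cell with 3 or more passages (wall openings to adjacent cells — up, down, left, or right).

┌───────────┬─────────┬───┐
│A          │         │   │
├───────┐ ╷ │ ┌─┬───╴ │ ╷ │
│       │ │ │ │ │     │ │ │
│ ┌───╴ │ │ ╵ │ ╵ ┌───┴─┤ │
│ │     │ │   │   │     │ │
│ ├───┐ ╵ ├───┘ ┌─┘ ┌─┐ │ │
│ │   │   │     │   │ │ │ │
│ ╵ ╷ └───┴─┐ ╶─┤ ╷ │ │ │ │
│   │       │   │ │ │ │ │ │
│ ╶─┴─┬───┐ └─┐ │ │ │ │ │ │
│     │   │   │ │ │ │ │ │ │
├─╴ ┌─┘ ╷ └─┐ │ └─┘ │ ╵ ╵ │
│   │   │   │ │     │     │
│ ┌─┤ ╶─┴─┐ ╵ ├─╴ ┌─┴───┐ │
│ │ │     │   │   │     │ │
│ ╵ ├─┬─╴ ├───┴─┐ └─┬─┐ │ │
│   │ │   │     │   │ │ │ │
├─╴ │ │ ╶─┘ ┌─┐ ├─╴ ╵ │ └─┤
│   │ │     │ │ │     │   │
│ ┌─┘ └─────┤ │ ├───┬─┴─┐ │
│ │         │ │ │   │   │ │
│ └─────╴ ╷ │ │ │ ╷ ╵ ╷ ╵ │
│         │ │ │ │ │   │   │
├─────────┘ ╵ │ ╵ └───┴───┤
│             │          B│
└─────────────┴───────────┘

Checking each cell for number of passages:

Junctions found (3+ passages):
  (0, 4): 3 passages
  (2, 3): 3 passages
  (2, 7): 3 passages
  (3, 6): 3 passages
  (3, 9): 3 passages
  (4, 0): 3 passages
  (5, 1): 3 passages
  (6, 8): 3 passages
  (6, 11): 3 passages
  (6, 12): 3 passages
  (7, 8): 3 passages
  (8, 1): 3 passages
  (9, 9): 3 passages
  (10, 2): 3 passages
  (10, 4): 3 passages
  (12, 5): 3 passages
  (12, 8): 3 passages
Total junctions: 17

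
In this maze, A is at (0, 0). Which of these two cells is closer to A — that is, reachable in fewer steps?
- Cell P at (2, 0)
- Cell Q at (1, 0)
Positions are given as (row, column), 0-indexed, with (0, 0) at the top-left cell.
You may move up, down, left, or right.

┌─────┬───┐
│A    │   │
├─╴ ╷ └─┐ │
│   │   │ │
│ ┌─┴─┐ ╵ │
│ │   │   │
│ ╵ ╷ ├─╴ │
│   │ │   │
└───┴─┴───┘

Shortest path A → P at (2, 0): 4 steps
Shortest path A → Q at (1, 0): 3 steps

Q is closer (3 steps vs 4 steps).

Path to P:

┌─────┬───┐
│A ↓  │   │
├─╴ ╷ └─┐ │
│↓ ↲│   │ │
│ ┌─┴─┐ ╵ │
│P│   │   │
│ ╵ ╷ ├─╴ │
│   │ │   │
└───┴─┴───┘

Path to Q:

┌─────┬───┐
│A ↓  │   │
├─╴ ╷ └─┐ │
│Q ↲│   │ │
│ ┌─┴─┐ ╵ │
│ │   │   │
│ ╵ ╷ ├─╴ │
│   │ │   │
└───┴─┴───┘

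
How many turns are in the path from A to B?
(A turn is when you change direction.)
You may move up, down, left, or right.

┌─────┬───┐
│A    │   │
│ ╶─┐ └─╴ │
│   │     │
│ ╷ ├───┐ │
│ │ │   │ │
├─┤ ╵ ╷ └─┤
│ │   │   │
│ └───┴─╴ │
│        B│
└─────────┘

Directions: down, right, down, down, right, up, right, down, right, down
Number of turns: 8

Solution:

┌─────┬───┐
│A    │   │
│ ╶─┐ └─╴ │
│↳ ↓│     │
│ ╷ ├───┐ │
│ │↓│↱ ↓│ │
├─┤ ╵ ╷ └─┤
│ │↳ ↑│↳ ↓│
│ └───┴─╴ │
│        B│
└─────────┘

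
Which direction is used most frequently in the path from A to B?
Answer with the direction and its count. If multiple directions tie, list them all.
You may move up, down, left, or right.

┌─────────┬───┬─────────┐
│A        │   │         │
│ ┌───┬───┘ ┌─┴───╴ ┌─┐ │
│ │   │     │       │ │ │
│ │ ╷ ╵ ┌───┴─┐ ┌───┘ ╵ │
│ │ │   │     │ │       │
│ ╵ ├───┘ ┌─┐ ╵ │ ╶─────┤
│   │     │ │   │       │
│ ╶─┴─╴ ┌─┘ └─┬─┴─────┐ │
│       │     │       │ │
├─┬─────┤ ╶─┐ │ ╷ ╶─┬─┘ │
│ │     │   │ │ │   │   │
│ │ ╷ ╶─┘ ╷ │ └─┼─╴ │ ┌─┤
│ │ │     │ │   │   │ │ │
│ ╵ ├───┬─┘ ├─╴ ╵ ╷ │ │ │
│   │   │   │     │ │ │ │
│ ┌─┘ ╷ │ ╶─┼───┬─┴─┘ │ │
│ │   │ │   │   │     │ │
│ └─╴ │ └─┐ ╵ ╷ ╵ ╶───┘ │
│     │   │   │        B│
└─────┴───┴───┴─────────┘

Directions: down, down, down, down, right, right, right, up, right, up, right, right, down, right, up, up, right, right, up, right, right, down, down, left, left, left, down, right, right, right, down, down, left, down, down, down, left, left, down, right, right, right
Counts: {'down': 14, 'right': 17, 'up': 5, 'left': 6}
Most common: right (17 times)

Solution:

┌─────────┬───┬─────────┐
│A        │   │    ↱ → ↓│
│ ┌───┬───┘ ┌─┴───╴ ┌─┐ │
│↓│   │     │  ↱ → ↑│ │↓│
│ │ ╷ ╵ ┌───┴─┐ ┌───┘ ╵ │
│↓│ │   │↱ → ↓│↑│↓ ← ← ↲│
│ ╵ ├───┘ ┌─┐ ╵ │ ╶─────┤
│↓  │  ↱ ↑│ │↳ ↑│↳ → → ↓│
│ ╶─┴─╴ ┌─┘ └─┬─┴─────┐ │
│↳ → → ↑│     │       │↓│
├─┬─────┤ ╶─┐ │ ╷ ╶─┬─┘ │
│ │     │   │ │ │   │↓ ↲│
│ │ ╷ ╶─┘ ╷ │ └─┼─╴ │ ┌─┤
│ │ │     │ │   │   │↓│ │
│ ╵ ├───┬─┘ ├─╴ ╵ ╷ │ │ │
│   │   │   │     │ │↓│ │
│ ┌─┘ ╷ │ ╶─┼───┬─┴─┘ │ │
│ │   │ │   │   │↓ ← ↲│ │
│ └─╴ │ └─┐ ╵ ╷ ╵ ╶───┘ │
│     │   │   │  ↳ → → B│
└─────┴───┴───┴─────────┘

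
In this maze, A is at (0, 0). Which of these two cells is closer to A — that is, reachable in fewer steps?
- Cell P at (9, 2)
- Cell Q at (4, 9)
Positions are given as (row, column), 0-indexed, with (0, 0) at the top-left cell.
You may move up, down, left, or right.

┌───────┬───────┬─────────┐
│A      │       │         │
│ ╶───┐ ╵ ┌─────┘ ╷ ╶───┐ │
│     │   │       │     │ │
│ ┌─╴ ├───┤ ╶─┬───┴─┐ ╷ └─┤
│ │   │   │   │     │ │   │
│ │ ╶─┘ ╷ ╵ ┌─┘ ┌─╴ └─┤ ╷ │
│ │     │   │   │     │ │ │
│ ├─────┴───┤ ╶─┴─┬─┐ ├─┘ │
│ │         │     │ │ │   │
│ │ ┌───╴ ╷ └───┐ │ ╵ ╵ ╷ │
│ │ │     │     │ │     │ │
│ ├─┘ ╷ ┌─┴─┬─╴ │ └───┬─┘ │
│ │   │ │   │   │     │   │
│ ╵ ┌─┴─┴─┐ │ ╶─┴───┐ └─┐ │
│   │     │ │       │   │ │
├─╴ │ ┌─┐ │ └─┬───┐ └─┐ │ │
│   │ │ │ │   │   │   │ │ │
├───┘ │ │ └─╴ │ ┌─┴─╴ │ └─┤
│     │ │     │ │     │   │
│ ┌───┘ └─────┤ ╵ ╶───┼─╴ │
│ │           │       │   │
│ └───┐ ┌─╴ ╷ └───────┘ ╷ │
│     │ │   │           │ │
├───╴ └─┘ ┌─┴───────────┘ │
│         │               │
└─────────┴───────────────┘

Shortest path A → P at (9, 2): 71 steps
Shortest path A → Q at (4, 9): 31 steps

Q is closer (31 steps vs 71 steps).

Path to P:

┌───────┬───────┬─────────┐
│A      │       │↱ ↓      │
│ ╶───┐ ╵ ┌─────┘ ╷ ╶───┐ │
│↳ → ↓│   │↱ → → ↑│↳ → ↓│ │
│ ┌─╴ ├───┤ ╶─┬───┴─┐ ╷ └─┤
│ │↓ ↲│↱ ↓│↑  │↓ ← ↰│ │↳ ↓│
│ │ ╶─┘ ╷ ╵ ┌─┘ ┌─╴ └─┤ ╷ │
│ │↳ → ↑│↳ ↑│↓ ↲│  ↑ ↰│ │↓│
│ ├─────┴───┤ ╶─┴─┬─┐ ├─┘ │
│ │         │↳ → ↓│ │↑│↓ ↲│
│ │ ┌───╴ ╷ └───┐ │ ╵ ╵ ╷ │
│ │ │     │     │↓│  ↑ ↲│ │
│ ├─┘ ╷ ┌─┴─┬─╴ │ └───┬─┘ │
│ │   │ │   │   │↳ → ↓│   │
│ ╵ ┌─┴─┴─┐ │ ╶─┴───┐ └─┐ │
│   │     │ │       │↳ ↓│ │
├─╴ │ ┌─┐ │ └─┬───┐ └─┐ │ │
│   │ │ │ │   │   │   │↓│ │
├───┘ │ │ └─╴ │ ┌─┴─╴ │ └─┤
│↱ → P│ │     │ │     │↳ ↓│
│ ┌───┘ └─────┤ ╵ ╶───┼─╴ │
│↑│        ↓ ↰│       │↓ ↲│
│ └───┐ ┌─╴ ╷ └───────┘ ╷ │
│↑ ← ↰│ │↓ ↲│↑ ← ← ← ← ↲│ │
├───╴ └─┘ ┌─┴───────────┘ │
│    ↑ ← ↲│               │
└─────────┴───────────────┘

Path to Q:

┌───────┬───────┬─────────┐
│A      │       │↱ ↓      │
│ ╶───┐ ╵ ┌─────┘ ╷ ╶───┐ │
│↳ → ↓│   │↱ → → ↑│↳ → ↓│ │
│ ┌─╴ ├───┤ ╶─┬───┴─┐ ╷ └─┤
│ │↓ ↲│↱ ↓│↑  │     │ │↳ ↓│
│ │ ╶─┘ ╷ ╵ ┌─┘ ┌─╴ └─┤ ╷ │
│ │↳ → ↑│↳ ↑│   │     │ │↓│
│ ├─────┴───┤ ╶─┴─┬─┐ ├─┘ │
│ │         │     │Q│ │↓ ↲│
│ │ ┌───╴ ╷ └───┐ │ ╵ ╵ ╷ │
│ │ │     │     │ │↑ ← ↲│ │
│ ├─┘ ╷ ┌─┴─┬─╴ │ └───┬─┘ │
│ │   │ │   │   │     │   │
│ ╵ ┌─┴─┴─┐ │ ╶─┴───┐ └─┐ │
│   │     │ │       │   │ │
├─╴ │ ┌─┐ │ └─┬───┐ └─┐ │ │
│   │ │ │ │   │   │   │ │ │
├───┘ │ │ └─╴ │ ┌─┴─╴ │ └─┤
│     │ │     │ │     │   │
│ ┌───┘ └─────┤ ╵ ╶───┼─╴ │
│ │           │       │   │
│ └───┐ ┌─╴ ╷ └───────┘ ╷ │
│     │ │   │           │ │
├───╴ └─┘ ┌─┴───────────┘ │
│         │               │
└─────────┴───────────────┘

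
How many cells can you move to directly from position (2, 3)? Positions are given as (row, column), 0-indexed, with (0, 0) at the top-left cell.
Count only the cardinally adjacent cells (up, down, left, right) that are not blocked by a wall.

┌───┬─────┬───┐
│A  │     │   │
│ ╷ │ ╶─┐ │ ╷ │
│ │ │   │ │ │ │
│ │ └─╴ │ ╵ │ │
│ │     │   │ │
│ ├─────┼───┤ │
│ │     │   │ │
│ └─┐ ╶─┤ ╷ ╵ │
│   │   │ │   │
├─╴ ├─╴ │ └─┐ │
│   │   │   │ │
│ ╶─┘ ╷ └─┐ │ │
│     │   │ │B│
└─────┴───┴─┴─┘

Checking passable neighbors of (2, 3):
Neighbors: (1, 3), (2, 2)
Count: 2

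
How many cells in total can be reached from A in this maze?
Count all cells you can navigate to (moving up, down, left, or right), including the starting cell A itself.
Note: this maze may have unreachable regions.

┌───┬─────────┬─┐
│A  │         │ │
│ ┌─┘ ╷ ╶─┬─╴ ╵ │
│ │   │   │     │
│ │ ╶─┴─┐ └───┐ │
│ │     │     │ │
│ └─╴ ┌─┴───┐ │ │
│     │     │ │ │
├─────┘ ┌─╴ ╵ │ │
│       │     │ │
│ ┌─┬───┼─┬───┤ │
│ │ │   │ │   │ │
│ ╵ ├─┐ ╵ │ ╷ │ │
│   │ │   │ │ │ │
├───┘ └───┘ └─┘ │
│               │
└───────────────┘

Using BFS/flood-fill to find all reachable cells from A:
Maze size: 8 × 8 = 64 total cells
5 cell(s) are walled off and cannot be reached from A.
Reachable cells: 59

Reachable region (· marks reachable cells):

┌───┬─────────┬─┐
│A ·│· · · · ·│·│
│ ┌─┘ ╷ ╶─┬─╴ ╵ │
│·│· ·│· ·│· · ·│
│ │ ╶─┴─┐ └───┐ │
│·│· · ·│· · ·│·│
│ └─╴ ┌─┴───┐ │ │
│· · ·│· · ·│·│·│
├─────┘ ┌─╴ ╵ │ │
│· · · ·│· · ·│·│
│ ┌─┬───┼─┬───┤ │
│·│·│   │ │· ·│·│
│ ╵ ├─┐ ╵ │ ╷ │ │
│· ·│·│   │·│·│·│
├───┘ └───┘ └─┘ │
│· · · · · · · ·│
└───────────────┘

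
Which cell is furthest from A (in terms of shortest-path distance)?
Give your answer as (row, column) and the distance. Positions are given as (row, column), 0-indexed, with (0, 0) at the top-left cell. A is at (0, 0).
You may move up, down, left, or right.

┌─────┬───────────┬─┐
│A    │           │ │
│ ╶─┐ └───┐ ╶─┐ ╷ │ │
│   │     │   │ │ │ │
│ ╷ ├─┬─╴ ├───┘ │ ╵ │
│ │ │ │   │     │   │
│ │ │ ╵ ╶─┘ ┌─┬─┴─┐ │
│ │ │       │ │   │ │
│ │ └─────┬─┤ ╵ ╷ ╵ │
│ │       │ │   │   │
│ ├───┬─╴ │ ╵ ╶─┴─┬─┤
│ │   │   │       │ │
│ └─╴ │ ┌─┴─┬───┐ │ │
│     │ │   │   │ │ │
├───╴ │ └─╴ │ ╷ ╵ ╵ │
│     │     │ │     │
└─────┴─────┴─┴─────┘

Computing BFS distances from A to all cells:
Furthest cell: (7, 6)
Distance: 35 steps

Path from A to the furthest cell:

┌─────┬───────────┬─┐
│A → ↓│        ↱ ↓│ │
│ ╶─┐ └───┐ ╶─┐ ╷ │ │
│   │↳ → ↓│   │↑│↓│ │
│ ╷ ├─┬─╴ ├───┘ │ ╵ │
│ │ │ │↓ ↲│↱ → ↑│↳ ↓│
│ │ │ ╵ ╶─┘ ┌─┬─┴─┐ │
│ │ │  ↳ → ↑│ │↓ ↰│↓│
│ │ └─────┬─┤ ╵ ╷ ╵ │
│ │       │ │↓ ↲│↑ ↲│
│ ├───┬─╴ │ ╵ ╶─┴─┬─┤
│ │   │   │  ↳ → ↓│ │
│ └─╴ │ ┌─┴─┬───┐ │ │
│     │ │   │↓ ↰│↓│ │
├───╴ │ └─╴ │ ╷ ╵ ╵ │
│     │     │B│↑ ↲  │
└─────┴─────┴─┴─────┘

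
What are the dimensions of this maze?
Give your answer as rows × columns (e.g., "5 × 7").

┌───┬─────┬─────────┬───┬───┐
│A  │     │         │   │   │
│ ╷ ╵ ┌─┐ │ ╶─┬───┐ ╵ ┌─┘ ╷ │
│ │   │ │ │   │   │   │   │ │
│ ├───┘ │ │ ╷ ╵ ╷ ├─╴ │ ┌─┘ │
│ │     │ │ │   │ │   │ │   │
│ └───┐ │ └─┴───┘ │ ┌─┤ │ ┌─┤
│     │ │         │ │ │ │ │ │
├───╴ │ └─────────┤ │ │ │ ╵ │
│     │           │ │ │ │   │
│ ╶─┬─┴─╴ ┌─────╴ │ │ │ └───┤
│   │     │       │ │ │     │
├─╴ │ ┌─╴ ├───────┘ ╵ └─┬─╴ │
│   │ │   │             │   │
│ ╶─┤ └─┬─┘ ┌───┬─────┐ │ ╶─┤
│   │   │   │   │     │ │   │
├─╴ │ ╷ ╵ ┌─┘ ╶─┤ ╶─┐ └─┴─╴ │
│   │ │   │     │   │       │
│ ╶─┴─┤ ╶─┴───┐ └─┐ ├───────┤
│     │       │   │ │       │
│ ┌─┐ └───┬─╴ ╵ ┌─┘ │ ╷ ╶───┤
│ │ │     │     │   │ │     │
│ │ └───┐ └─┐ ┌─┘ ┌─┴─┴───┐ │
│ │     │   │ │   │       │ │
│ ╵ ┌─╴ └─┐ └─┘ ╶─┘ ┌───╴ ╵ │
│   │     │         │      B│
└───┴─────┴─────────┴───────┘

Counting the maze dimensions:
Rows (vertical): 13
Columns (horizontal): 14
Dimensions: 13 × 14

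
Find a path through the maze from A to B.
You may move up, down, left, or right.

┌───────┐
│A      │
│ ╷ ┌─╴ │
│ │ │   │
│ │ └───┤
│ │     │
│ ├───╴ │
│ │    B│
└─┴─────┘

Finding the shortest path through the maze:
Path length: 6 steps
Directions: right → down → down → right → right → down

Solution:

┌───────┐
│A ↓    │
│ ╷ ┌─╴ │
│ │↓│   │
│ │ └───┤
│ │↳ → ↓│
│ ├───╴ │
│ │    B│
└─┴─────┘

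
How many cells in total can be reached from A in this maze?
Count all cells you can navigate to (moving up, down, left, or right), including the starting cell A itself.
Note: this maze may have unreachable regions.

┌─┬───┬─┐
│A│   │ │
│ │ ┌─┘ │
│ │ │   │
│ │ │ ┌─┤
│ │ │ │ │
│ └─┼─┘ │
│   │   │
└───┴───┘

Using BFS/flood-fill to find all reachable cells from A:
Maze size: 4 × 4 = 16 total cells
11 cell(s) are walled off and cannot be reached from A.
Reachable cells: 5

Reachable region (· marks reachable cells):

┌─┬───┬─┐
│A│   │ │
│ │ ┌─┘ │
│·│ │   │
│ │ │ ┌─┤
│·│ │ │ │
│ └─┼─┘ │
│· ·│   │
└───┴───┘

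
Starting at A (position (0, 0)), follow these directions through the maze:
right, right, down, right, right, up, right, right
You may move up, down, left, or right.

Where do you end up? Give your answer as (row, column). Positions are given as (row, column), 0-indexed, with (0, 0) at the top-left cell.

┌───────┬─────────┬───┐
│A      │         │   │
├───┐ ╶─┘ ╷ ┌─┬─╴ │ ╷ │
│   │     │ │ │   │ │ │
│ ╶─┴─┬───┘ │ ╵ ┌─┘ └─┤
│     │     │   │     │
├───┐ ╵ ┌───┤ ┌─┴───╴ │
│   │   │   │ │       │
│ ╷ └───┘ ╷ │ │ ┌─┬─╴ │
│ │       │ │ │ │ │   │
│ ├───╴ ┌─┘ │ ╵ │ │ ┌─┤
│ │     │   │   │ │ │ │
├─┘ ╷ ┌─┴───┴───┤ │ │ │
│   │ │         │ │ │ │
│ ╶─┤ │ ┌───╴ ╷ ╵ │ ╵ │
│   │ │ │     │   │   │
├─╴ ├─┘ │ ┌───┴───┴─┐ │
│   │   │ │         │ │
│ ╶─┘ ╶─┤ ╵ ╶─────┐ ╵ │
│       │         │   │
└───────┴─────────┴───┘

Following directions step by step:
Start: (0, 0)
  right: (0, 0) → (0, 1)
  right: (0, 1) → (0, 2)
  down: (0, 2) → (1, 2)
  right: (1, 2) → (1, 3)
  right: (1, 3) → (1, 4)
  up: (1, 4) → (0, 4)
  right: (0, 4) → (0, 5)
  right: (0, 5) → (0, 6)
Final position: (0, 6)

Path taken:

┌───────┬─────────┬───┐
│A → ↓  │↱ → B    │   │
├───┐ ╶─┘ ╷ ┌─┬─╴ │ ╷ │
│   │↳ → ↑│ │ │   │ │ │
│ ╶─┴─┬───┘ │ ╵ ┌─┘ └─┤
│     │     │   │     │
├───┐ ╵ ┌───┤ ┌─┴───╴ │
│   │   │   │ │       │
│ ╷ └───┘ ╷ │ │ ┌─┬─╴ │
│ │       │ │ │ │ │   │
│ ├───╴ ┌─┘ │ ╵ │ │ ┌─┤
│ │     │   │   │ │ │ │
├─┘ ╷ ┌─┴───┴───┤ │ │ │
│   │ │         │ │ │ │
│ ╶─┤ │ ┌───╴ ╷ ╵ │ ╵ │
│   │ │ │     │   │   │
├─╴ ├─┘ │ ┌───┴───┴─┐ │
│   │   │ │         │ │
│ ╶─┘ ╶─┤ ╵ ╶─────┐ ╵ │
│       │         │   │
└───────┴─────────┴───┘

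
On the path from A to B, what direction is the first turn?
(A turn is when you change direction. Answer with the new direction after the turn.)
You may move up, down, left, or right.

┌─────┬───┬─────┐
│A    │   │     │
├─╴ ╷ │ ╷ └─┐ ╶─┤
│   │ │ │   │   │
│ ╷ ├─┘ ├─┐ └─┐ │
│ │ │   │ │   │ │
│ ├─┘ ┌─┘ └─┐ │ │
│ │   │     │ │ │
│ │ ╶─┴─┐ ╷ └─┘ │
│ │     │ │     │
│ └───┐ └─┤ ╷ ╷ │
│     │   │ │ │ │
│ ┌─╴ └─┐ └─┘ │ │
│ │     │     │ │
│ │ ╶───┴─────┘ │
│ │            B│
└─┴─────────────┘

Directions: right, down, left, down, down, down, down, right, right, down, left, down, right, right, right, right, right, right
First turn direction: down

Solution:

┌─────┬───┬─────┐
│A ↓  │   │     │
├─╴ ╷ │ ╷ └─┐ ╶─┤
│↓ ↲│ │ │   │   │
│ ╷ ├─┘ ├─┐ └─┐ │
│↓│ │   │ │   │ │
│ ├─┘ ┌─┘ └─┐ │ │
│↓│   │     │ │ │
│ │ ╶─┴─┐ ╷ └─┘ │
│↓│     │ │     │
│ └───┐ └─┤ ╷ ╷ │
│↳ → ↓│   │ │ │ │
│ ┌─╴ └─┐ └─┘ │ │
│ │↓ ↲  │     │ │
│ │ ╶───┴─────┘ │
│ │↳ → → → → → B│
└─┴─────────────┘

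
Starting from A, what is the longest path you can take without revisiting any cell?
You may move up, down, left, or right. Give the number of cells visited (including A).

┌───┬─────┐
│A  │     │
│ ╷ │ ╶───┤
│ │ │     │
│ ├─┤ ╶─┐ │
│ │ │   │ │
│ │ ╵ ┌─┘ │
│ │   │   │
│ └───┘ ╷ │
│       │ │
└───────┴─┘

Finding longest simple path using DFS:
Start: (0, 0)
Longest path visits 18 cells
Path: A → down → down → down → down → right → right → right → up → right → up → up → left → left → down → down → left → up

Solution:

┌───┬─────┐
│A  │     │
│ ╷ │ ╶───┤
│↓│ │↓ ← ↰│
│ ├─┤ ╶─┐ │
│↓│B│↓  │↑│
│ │ ╵ ┌─┘ │
│↓│↑ ↲│↱ ↑│
│ └───┘ ╷ │
│↳ → → ↑│ │
└───────┴─┘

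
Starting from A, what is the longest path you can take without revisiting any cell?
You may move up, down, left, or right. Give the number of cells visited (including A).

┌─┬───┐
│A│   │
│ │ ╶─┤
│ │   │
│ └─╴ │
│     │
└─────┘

Finding longest simple path using DFS:
Start: (0, 0)
Longest path visits 9 cells
Path: A → down → down → right → right → up → left → up → right

Solution:

┌─┬───┐
│A│↱ B│
│ │ ╶─┤
│↓│↑ ↰│
│ └─╴ │
│↳ → ↑│
└─────┘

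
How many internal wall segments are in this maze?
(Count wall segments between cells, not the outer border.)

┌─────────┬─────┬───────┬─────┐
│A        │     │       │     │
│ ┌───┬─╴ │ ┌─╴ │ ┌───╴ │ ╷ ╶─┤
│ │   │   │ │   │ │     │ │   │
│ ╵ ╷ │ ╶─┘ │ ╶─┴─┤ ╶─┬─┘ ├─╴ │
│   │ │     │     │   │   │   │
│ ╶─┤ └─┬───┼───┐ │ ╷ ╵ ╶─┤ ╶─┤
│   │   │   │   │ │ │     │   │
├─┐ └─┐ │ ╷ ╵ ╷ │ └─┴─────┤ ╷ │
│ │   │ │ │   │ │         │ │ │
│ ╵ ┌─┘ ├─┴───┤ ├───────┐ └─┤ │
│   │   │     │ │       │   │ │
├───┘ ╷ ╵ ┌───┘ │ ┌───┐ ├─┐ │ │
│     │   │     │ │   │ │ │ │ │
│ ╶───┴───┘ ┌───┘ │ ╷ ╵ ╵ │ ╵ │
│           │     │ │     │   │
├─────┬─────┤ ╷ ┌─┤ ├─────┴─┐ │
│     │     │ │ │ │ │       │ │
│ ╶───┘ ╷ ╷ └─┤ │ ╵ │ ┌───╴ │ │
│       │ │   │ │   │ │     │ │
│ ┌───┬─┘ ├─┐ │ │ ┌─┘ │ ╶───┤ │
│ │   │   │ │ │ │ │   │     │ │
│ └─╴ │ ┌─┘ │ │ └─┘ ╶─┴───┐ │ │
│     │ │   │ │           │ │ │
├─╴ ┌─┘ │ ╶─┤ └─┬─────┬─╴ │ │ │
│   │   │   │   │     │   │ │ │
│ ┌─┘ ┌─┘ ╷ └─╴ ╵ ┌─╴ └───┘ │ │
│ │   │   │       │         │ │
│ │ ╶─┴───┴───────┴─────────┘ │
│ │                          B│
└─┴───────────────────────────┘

Counting internal wall segments:
Total internal walls: 196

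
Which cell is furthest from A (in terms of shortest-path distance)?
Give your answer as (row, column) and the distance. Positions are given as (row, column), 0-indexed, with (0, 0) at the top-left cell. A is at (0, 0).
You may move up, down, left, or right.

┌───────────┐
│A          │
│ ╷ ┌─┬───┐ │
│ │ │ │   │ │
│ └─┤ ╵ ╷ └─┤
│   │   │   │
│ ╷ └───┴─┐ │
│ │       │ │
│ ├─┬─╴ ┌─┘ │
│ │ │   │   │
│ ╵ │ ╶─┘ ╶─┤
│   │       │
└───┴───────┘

Computing BFS distances from A to all cells:
Furthest cell: (1, 2)
Distance: 21 steps

Path from A to the furthest cell:

┌───────────┐
│A          │
│ ╷ ┌─┬───┐ │
│↓│ │B│↓ ↰│ │
│ └─┤ ╵ ╷ └─┤
│↳ ↓│↑ ↲│↑ ↰│
│ ╷ └───┴─┐ │
│ │↳ → ↓  │↑│
│ ├─┬─╴ ┌─┘ │
│ │ │↓ ↲│↱ ↑│
│ ╵ │ ╶─┘ ╶─┤
│   │↳ → ↑  │
└───┴───────┘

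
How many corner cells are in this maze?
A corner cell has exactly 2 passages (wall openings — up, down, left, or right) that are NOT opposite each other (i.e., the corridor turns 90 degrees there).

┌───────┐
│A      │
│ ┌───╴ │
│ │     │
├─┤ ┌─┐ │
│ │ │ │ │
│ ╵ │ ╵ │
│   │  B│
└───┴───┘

Counting corner cells (2 non-opposite passages):
Total corners: 7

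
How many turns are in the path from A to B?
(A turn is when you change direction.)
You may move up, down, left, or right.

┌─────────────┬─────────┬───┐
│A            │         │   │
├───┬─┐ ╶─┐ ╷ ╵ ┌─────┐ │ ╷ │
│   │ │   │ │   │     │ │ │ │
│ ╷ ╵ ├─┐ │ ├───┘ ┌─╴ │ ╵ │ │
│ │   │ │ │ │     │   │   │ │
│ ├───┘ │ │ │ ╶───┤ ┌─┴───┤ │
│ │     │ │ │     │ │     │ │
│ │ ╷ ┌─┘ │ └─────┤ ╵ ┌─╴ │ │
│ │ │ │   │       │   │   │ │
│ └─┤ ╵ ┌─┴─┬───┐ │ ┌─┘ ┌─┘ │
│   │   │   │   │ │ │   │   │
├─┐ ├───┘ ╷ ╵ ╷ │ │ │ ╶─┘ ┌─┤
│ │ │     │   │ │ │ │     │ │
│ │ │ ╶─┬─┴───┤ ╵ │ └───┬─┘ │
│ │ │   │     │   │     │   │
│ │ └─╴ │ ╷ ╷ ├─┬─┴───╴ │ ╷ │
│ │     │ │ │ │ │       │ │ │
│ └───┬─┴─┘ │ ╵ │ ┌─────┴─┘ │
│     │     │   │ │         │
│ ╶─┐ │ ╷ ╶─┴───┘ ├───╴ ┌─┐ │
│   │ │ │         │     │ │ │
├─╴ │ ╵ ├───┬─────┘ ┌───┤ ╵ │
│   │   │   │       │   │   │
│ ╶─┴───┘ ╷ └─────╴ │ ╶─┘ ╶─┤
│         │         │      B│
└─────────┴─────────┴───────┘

Directions: right, right, right, right, right, right, down, right, up, right, right, right, right, down, down, right, up, up, right, down, down, down, down, down, left, down, left, left, up, right, up, right, up, left, left, down, left, down, down, down, right, right, down, left, left, left, down, down, left, left, left, left, up, left, down, down, left, up, up, left, left, down, right, down, left, down, right, right, right, right, up, right, down, right, right, right, right, up, up, right, right, up, right, right, down, down, left, down, right
Number of turns: 50

Solution:

┌─────────────┬─────────┬───┐
│A → → → → → ↓│↱ → → → ↓│↱ ↓│
├───┬─┐ ╶─┐ ╷ ╵ ┌─────┐ │ ╷ │
│   │ │   │ │↳ ↑│     │↓│↑│↓│
│ ╷ ╵ ├─┐ │ ├───┘ ┌─╴ │ ╵ │ │
│ │   │ │ │ │     │   │↳ ↑│↓│
│ ├───┘ │ │ │ ╶───┤ ┌─┴───┤ │
│ │     │ │ │     │ │↓ ← ↰│↓│
│ │ ╷ ┌─┘ │ └─────┤ ╵ ┌─╴ │ │
│ │ │ │   │       │↓ ↲│↱ ↑│↓│
│ └─┤ ╵ ┌─┴─┬───┐ │ ┌─┘ ┌─┘ │
│   │   │   │   │ │↓│↱ ↑│↓ ↲│
├─┐ ├───┘ ╷ ╵ ╷ │ │ │ ╶─┘ ┌─┤
│ │ │     │   │ │ │↓│↑ ← ↲│ │
│ │ │ ╶─┬─┴───┤ ╵ │ └───┬─┘ │
│ │ │   │     │   │↳ → ↓│   │
│ │ └─╴ │ ╷ ╷ ├─┬─┴───╴ │ ╷ │
│ │     │ │ │ │ │↓ ← ← ↲│ │ │
│ └───┬─┴─┘ │ ╵ │ ┌─────┴─┘ │
│↓ ← ↰│↓ ↰  │   │↓│    ↱ → ↓│
│ ╶─┐ │ ╷ ╶─┴───┘ ├───╴ ┌─┐ │
│↳ ↓│↑│↓│↑ ← ← ← ↲│↱ → ↑│ │↓│
├─╴ │ ╵ ├───┬─────┘ ┌───┤ ╵ │
│↓ ↲│↑ ↲│↱ ↓│      ↑│   │↓ ↲│
│ ╶─┴───┘ ╷ └─────╴ │ ╶─┘ ╶─┤
│↳ → → → ↑│↳ → → → ↑│    ↳ B│
└─────────┴─────────┴───────┘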